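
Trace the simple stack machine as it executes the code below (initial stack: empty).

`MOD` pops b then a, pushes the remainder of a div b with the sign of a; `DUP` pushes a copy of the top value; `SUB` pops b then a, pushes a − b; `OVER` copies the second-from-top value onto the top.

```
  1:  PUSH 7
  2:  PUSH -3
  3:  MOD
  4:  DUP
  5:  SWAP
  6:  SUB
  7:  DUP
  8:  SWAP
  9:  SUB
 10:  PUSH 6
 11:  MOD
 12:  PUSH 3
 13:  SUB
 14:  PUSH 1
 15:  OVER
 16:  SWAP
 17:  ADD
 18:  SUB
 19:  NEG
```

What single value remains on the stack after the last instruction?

PUSH 7   [7]
PUSH -3  [7, -3]
MOD      [1]
DUP      [1, 1]
SWAP     [1, 1]
SUB      [0]
DUP      [0, 0]
SWAP     [0, 0]
SUB      [0]
PUSH 6   [0, 6]
MOD      [0]
PUSH 3   [0, 3]
SUB      [-3]
PUSH 1   [-3, 1]
OVER     [-3, 1, -3]
SWAP     [-3, -3, 1]
ADD      [-3, -2]
SUB      [-1]
NEG      [1]

1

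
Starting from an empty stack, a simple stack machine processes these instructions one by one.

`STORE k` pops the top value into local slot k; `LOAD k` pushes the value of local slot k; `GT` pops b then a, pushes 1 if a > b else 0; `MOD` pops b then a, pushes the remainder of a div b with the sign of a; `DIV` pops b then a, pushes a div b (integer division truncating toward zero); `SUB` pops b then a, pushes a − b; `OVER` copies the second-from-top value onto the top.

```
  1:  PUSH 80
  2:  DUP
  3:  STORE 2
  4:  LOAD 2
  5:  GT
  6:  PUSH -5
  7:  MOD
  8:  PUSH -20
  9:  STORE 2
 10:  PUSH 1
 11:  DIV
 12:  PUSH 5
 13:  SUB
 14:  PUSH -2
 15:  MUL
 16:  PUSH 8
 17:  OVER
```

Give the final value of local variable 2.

-20

PUSH 80   [80]
DUP       [80, 80]
STORE 2   [80]
LOAD 2    [80, 80]
GT        [0]
PUSH -5   [0, -5]
MOD       [0]
PUSH -20  [0, -20]
STORE 2   [0]
PUSH 1    [0, 1]
DIV       [0]
PUSH 5    [0, 5]
SUB       [-5]
PUSH -2   [-5, -2]
MUL       [10]
PUSH 8    [10, 8]
OVER      [10, 8, 10]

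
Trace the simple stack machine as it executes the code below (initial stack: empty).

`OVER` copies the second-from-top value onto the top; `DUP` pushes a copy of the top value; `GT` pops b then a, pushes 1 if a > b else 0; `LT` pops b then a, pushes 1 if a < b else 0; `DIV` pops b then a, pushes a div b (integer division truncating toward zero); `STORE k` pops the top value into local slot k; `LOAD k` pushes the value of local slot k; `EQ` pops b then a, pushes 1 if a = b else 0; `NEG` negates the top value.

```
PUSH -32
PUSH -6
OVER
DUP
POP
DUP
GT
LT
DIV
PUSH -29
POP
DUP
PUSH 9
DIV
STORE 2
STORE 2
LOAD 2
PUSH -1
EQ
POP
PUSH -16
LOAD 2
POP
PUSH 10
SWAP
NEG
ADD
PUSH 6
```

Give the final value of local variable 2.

-32

PUSH -32  -32
PUSH -6   -32 -6
OVER      -32 -6 -32
DUP       -32 -6 -32 -32
POP       -32 -6 -32
DUP       -32 -6 -32 -32
GT        -32 -6 0
LT        -32 1
DIV       -32
PUSH -29  -32 -29
POP       -32
DUP       -32 -32
PUSH 9    -32 -32 9
DIV       -32 -3
STORE 2   -32
STORE 2   (empty)
LOAD 2    -32
PUSH -1   -32 -1
EQ        0
POP       (empty)
PUSH -16  -16
LOAD 2    -16 -32
POP       -16
PUSH 10   -16 10
SWAP      10 -16
NEG       10 16
ADD       26
PUSH 6    26 6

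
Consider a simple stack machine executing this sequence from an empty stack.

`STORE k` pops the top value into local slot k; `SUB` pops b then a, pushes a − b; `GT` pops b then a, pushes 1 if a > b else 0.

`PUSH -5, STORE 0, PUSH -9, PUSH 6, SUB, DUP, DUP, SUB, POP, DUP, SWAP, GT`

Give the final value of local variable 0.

PUSH -5 : -5
STORE 0 : (empty)
PUSH -9 : -9
PUSH 6  : -9 6
SUB     : -15
DUP     : -15 -15
DUP     : -15 -15 -15
SUB     : -15 0
POP     : -15
DUP     : -15 -15
SWAP    : -15 -15
GT      : 0

-5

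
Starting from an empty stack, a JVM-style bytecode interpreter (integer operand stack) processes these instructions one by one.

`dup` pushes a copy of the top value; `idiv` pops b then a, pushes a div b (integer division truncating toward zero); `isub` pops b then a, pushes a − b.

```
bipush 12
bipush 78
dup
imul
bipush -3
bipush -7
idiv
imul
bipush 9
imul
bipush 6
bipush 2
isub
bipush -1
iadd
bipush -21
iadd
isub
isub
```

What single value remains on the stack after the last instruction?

bipush 12  : 12
bipush 78  : 12 78
dup        : 12 78 78
imul       : 12 6084
bipush -3  : 12 6084 -3
bipush -7  : 12 6084 -3 -7
idiv       : 12 6084 0
imul       : 12 0
bipush 9   : 12 0 9
imul       : 12 0
bipush 6   : 12 0 6
bipush 2   : 12 0 6 2
isub       : 12 0 4
bipush -1  : 12 0 4 -1
iadd       : 12 0 3
bipush -21 : 12 0 3 -21
iadd       : 12 0 -18
isub       : 12 18
isub       : -6

-6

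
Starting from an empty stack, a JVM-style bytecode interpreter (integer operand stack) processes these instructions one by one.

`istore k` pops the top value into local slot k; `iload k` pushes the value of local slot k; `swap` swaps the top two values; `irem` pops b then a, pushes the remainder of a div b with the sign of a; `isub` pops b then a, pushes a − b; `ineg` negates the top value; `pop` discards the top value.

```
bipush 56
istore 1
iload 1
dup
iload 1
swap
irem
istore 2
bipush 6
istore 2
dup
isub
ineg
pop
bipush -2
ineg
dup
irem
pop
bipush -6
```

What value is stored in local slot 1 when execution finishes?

56

bipush 56 → 56
istore 1  → (empty)
iload 1   → 56
dup       → 56 56
iload 1   → 56 56 56
swap      → 56 56 56
irem      → 56 0
istore 2  → 56
bipush 6  → 56 6
istore 2  → 56
dup       → 56 56
isub      → 0
ineg      → 0
pop       → (empty)
bipush -2 → -2
ineg      → 2
dup       → 2 2
irem      → 0
pop       → (empty)
bipush -6 → -6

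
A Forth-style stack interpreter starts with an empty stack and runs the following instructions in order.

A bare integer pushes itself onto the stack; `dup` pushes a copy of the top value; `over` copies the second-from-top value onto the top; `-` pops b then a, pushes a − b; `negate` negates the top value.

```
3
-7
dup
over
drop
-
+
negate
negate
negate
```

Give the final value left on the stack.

3      -> 3
-7     -> 3 -7
dup    -> 3 -7 -7
over   -> 3 -7 -7 -7
drop   -> 3 -7 -7
-      -> 3 0
+      -> 3
negate -> -3
negate -> 3
negate -> -3

-3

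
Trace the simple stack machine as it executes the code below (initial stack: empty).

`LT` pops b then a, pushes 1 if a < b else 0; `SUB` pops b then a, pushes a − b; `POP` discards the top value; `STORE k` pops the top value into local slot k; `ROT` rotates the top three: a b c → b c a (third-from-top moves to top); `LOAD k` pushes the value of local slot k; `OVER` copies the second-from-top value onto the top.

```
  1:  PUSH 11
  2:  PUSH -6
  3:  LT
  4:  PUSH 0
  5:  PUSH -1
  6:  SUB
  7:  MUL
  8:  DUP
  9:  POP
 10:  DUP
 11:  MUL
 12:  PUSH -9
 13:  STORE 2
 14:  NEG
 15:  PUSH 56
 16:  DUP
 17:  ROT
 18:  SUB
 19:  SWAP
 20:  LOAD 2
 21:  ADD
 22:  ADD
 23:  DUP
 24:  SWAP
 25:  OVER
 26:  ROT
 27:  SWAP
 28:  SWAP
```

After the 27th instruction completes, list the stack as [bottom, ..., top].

PUSH 11 : [11]
PUSH -6 : [11, -6]
LT      : [0]
PUSH 0  : [0, 0]
PUSH -1 : [0, 0, -1]
SUB     : [0, 1]
MUL     : [0]
DUP     : [0, 0]
POP     : [0]
DUP     : [0, 0]
MUL     : [0]
PUSH -9 : [0, -9]
STORE 2 : [0]
NEG     : [0]
PUSH 56 : [0, 56]
DUP     : [0, 56, 56]
ROT     : [56, 56, 0]
SUB     : [56, 56]
SWAP    : [56, 56]
LOAD 2  : [56, 56, -9]
ADD     : [56, 47]
ADD     : [103]
DUP     : [103, 103]
SWAP    : [103, 103]
OVER    : [103, 103, 103]
ROT     : [103, 103, 103]
SWAP    : [103, 103, 103]

[103, 103, 103]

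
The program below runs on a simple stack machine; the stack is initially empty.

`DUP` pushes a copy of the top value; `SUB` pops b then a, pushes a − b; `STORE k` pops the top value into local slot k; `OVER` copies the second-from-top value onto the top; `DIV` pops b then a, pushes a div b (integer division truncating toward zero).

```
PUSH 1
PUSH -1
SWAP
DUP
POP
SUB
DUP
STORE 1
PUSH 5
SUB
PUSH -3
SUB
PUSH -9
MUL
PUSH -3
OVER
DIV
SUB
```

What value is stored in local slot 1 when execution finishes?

-2

PUSH 1  → 1
PUSH -1 → 1 -1
SWAP    → -1 1
DUP     → -1 1 1
POP     → -1 1
SUB     → -2
DUP     → -2 -2
STORE 1 → -2
PUSH 5  → -2 5
SUB     → -7
PUSH -3 → -7 -3
SUB     → -4
PUSH -9 → -4 -9
MUL     → 36
PUSH -3 → 36 -3
OVER    → 36 -3 36
DIV     → 36 0
SUB     → 36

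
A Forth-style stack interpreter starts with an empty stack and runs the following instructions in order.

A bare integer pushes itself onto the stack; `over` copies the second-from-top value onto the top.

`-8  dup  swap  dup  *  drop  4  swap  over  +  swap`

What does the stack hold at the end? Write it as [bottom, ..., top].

[-4, 4]

-8   : -8
dup  : -8 -8
swap : -8 -8
dup  : -8 -8 -8
*    : -8 64
drop : -8
4    : -8 4
swap : 4 -8
over : 4 -8 4
+    : 4 -4
swap : -4 4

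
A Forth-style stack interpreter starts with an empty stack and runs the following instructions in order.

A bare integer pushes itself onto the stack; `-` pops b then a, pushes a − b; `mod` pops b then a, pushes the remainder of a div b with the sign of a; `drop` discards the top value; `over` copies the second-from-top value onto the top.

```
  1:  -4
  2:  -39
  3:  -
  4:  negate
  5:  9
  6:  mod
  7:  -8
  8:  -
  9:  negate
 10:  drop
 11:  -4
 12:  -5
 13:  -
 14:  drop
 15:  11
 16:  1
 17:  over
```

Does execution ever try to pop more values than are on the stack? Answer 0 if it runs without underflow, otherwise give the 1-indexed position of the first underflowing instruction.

-4      [-4]
-39     [-4, -39]
-       [35]
negate  [-35]
9       [-35, 9]
mod     [-8]
-8      [-8, -8]
-       [0]
negate  [0]
drop    []
-4      [-4]
-5      [-4, -5]
-       [1]
drop    []
11      [11]
1       [11, 1]
over    [11, 1, 11]

0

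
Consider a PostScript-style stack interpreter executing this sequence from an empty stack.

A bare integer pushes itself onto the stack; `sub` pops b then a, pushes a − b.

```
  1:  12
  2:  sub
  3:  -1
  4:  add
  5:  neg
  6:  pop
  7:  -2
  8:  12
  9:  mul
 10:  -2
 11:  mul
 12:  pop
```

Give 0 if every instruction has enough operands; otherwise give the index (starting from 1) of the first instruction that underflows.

12 -> [12]
sub  — needs 2 operands, stack has 1 → underflow

2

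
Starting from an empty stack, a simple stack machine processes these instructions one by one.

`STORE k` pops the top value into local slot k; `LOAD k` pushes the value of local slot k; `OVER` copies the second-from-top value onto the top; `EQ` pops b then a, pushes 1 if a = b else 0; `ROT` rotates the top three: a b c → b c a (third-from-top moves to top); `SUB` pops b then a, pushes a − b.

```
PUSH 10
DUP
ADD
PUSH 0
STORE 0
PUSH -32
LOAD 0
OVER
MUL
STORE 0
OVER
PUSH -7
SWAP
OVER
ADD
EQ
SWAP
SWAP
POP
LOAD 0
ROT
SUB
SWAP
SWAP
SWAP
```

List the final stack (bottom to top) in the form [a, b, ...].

[-20, -32]

PUSH 10  : 10
DUP      : 10 10
ADD      : 20
PUSH 0   : 20 0
STORE 0  : 20
PUSH -32 : 20 -32
LOAD 0   : 20 -32 0
OVER     : 20 -32 0 -32
MUL      : 20 -32 0
STORE 0  : 20 -32
OVER     : 20 -32 20
PUSH -7  : 20 -32 20 -7
SWAP     : 20 -32 -7 20
OVER     : 20 -32 -7 20 -7
ADD      : 20 -32 -7 13
EQ       : 20 -32 0
SWAP     : 20 0 -32
SWAP     : 20 -32 0
POP      : 20 -32
LOAD 0   : 20 -32 0
ROT      : -32 0 20
SUB      : -32 -20
SWAP     : -20 -32
SWAP     : -32 -20
SWAP     : -20 -32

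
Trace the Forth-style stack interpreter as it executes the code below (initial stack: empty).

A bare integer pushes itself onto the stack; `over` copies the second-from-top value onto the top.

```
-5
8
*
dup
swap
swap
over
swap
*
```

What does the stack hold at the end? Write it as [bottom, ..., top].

[-40, 1600]

-5   : -5
8    : -5 8
*    : -40
dup  : -40 -40
swap : -40 -40
swap : -40 -40
over : -40 -40 -40
swap : -40 -40 -40
*    : -40 1600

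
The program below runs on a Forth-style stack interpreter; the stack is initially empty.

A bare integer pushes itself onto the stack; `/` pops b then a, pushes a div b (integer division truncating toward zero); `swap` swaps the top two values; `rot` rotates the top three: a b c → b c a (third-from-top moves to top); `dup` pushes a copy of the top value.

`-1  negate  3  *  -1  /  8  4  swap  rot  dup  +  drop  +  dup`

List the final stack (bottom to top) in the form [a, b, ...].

-1      -1
negate  1
3       1 3
*       3
-1      3 -1
/       -3
8       -3 8
4       -3 8 4
swap    -3 4 8
rot     4 8 -3
dup     4 8 -3 -3
+       4 8 -6
drop    4 8
+       12
dup     12 12

[12, 12]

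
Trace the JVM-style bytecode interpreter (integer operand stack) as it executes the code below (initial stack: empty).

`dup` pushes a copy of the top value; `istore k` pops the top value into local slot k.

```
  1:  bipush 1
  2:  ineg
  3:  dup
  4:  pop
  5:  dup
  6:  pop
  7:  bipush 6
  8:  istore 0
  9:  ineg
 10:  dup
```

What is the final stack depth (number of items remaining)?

2

bipush 1 : [1]
ineg     : [-1]
dup      : [-1, -1]
pop      : [-1]
dup      : [-1, -1]
pop      : [-1]
bipush 6 : [-1, 6]
istore 0 : [-1]
ineg     : [1]
dup      : [1, 1]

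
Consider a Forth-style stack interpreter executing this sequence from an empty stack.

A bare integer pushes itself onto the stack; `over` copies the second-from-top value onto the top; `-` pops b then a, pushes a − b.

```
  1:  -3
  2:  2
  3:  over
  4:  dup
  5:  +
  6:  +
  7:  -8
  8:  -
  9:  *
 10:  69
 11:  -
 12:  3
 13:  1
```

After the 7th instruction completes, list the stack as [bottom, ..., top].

-3   : [-3]
2    : [-3, 2]
over : [-3, 2, -3]
dup  : [-3, 2, -3, -3]
+    : [-3, 2, -6]
+    : [-3, -4]
-8   : [-3, -4, -8]

[-3, -4, -8]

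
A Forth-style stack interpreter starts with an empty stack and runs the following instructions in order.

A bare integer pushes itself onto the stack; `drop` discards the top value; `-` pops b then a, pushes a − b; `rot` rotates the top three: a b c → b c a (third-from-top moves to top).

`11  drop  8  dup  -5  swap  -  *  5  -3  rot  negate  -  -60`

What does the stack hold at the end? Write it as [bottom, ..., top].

11     : [11]
drop   : []
8      : [8]
dup    : [8, 8]
-5     : [8, 8, -5]
swap   : [8, -5, 8]
-      : [8, -13]
*      : [-104]
5      : [-104, 5]
-3     : [-104, 5, -3]
rot    : [5, -3, -104]
negate : [5, -3, 104]
-      : [5, -107]
-60    : [5, -107, -60]

[5, -107, -60]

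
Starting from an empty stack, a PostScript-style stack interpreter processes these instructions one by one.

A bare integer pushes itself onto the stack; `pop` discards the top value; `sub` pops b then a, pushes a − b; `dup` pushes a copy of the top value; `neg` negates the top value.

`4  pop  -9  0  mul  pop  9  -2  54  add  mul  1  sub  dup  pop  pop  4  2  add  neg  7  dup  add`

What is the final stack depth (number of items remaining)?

2

4   : [4]
pop : []
-9  : [-9]
0   : [-9, 0]
mul : [0]
pop : []
9   : [9]
-2  : [9, -2]
54  : [9, -2, 54]
add : [9, 52]
mul : [468]
1   : [468, 1]
sub : [467]
dup : [467, 467]
pop : [467]
pop : []
4   : [4]
2   : [4, 2]
add : [6]
neg : [-6]
7   : [-6, 7]
dup : [-6, 7, 7]
add : [-6, 14]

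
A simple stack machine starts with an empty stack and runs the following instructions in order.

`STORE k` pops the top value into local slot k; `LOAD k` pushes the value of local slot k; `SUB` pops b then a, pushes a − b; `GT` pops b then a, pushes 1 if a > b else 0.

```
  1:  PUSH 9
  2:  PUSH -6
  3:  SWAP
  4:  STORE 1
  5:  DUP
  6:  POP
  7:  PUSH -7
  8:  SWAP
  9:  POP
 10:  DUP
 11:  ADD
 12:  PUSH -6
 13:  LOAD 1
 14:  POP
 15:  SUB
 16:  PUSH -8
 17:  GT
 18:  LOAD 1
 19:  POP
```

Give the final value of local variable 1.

PUSH 9  → 9
PUSH -6 → 9 -6
SWAP    → -6 9
STORE 1 → -6
DUP     → -6 -6
POP     → -6
PUSH -7 → -6 -7
SWAP    → -7 -6
POP     → -7
DUP     → -7 -7
ADD     → -14
PUSH -6 → -14 -6
LOAD 1  → -14 -6 9
POP     → -14 -6
SUB     → -8
PUSH -8 → -8 -8
GT      → 0
LOAD 1  → 0 9
POP     → 0

9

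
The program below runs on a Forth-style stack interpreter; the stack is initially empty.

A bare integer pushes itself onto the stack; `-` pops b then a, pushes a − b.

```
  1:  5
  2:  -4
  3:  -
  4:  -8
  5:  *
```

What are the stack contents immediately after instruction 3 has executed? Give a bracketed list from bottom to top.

[9]

5   5
-4  5 -4
-   9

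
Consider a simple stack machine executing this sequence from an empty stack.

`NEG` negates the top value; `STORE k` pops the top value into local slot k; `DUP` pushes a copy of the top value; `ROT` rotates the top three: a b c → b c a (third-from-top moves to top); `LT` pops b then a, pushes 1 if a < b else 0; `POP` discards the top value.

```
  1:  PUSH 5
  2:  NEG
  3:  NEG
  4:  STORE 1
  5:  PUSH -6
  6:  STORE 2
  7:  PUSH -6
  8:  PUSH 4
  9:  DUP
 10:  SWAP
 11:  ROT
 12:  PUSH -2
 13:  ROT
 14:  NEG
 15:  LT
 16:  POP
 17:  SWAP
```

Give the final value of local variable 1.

PUSH 5  → [5]
NEG     → [-5]
NEG     → [5]
STORE 1 → []
PUSH -6 → [-6]
STORE 2 → []
PUSH -6 → [-6]
PUSH 4  → [-6, 4]
DUP     → [-6, 4, 4]
SWAP    → [-6, 4, 4]
ROT     → [4, 4, -6]
PUSH -2 → [4, 4, -6, -2]
ROT     → [4, -6, -2, 4]
NEG     → [4, -6, -2, -4]
LT      → [4, -6, 0]
POP     → [4, -6]
SWAP    → [-6, 4]

5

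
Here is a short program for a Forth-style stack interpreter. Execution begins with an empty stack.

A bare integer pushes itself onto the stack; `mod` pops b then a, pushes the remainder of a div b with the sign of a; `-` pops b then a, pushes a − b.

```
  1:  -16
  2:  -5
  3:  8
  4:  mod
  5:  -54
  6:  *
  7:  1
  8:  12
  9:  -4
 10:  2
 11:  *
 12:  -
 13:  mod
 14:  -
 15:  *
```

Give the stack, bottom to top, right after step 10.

[-16, 270, 1, 12, -4, 2]

-16 → -16
-5  → -16 -5
8   → -16 -5 8
mod → -16 -5
-54 → -16 -5 -54
*   → -16 270
1   → -16 270 1
12  → -16 270 1 12
-4  → -16 270 1 12 -4
2   → -16 270 1 12 -4 2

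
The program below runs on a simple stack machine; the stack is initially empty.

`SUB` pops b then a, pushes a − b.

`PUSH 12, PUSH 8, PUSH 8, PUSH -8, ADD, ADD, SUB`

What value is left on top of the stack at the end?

PUSH 12 -> [12]
PUSH 8  -> [12, 8]
PUSH 8  -> [12, 8, 8]
PUSH -8 -> [12, 8, 8, -8]
ADD     -> [12, 8, 0]
ADD     -> [12, 8]
SUB     -> [4]

4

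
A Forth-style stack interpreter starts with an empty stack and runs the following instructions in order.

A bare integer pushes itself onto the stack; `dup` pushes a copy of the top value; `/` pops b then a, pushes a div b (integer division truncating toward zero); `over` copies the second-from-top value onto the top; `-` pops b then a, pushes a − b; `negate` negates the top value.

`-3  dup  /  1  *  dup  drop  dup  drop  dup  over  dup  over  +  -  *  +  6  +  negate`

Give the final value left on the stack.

-3      [-3]
dup     [-3, -3]
/       [1]
1       [1, 1]
*       [1]
dup     [1, 1]
drop    [1]
dup     [1, 1]
drop    [1]
dup     [1, 1]
over    [1, 1, 1]
dup     [1, 1, 1, 1]
over    [1, 1, 1, 1, 1]
+       [1, 1, 1, 2]
-       [1, 1, -1]
*       [1, -1]
+       [0]
6       [0, 6]
+       [6]
negate  [-6]

-6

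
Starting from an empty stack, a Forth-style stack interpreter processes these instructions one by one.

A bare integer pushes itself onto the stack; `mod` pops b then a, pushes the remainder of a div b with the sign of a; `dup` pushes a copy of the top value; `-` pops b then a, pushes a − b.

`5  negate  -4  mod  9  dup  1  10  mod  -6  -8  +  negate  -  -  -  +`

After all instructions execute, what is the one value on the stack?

5       5
negate  -5
-4      -5 -4
mod     -1
9       -1 9
dup     -1 9 9
1       -1 9 9 1
10      -1 9 9 1 10
mod     -1 9 9 1
-6      -1 9 9 1 -6
-8      -1 9 9 1 -6 -8
+       -1 9 9 1 -14
negate  -1 9 9 1 14
-       -1 9 9 -13
-       -1 9 22
-       -1 -13
+       -14

-14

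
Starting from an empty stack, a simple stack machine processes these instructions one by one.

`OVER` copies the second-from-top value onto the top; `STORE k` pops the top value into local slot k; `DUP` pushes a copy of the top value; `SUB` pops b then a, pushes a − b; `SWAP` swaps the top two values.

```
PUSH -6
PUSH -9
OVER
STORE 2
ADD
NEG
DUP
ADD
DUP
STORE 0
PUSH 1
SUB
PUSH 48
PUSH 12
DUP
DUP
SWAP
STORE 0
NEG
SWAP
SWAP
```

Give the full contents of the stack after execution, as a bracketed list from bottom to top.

[29, 48, 12, -12]

PUSH -6 : [-6]
PUSH -9 : [-6, -9]
OVER    : [-6, -9, -6]
STORE 2 : [-6, -9]
ADD     : [-15]
NEG     : [15]
DUP     : [15, 15]
ADD     : [30]
DUP     : [30, 30]
STORE 0 : [30]
PUSH 1  : [30, 1]
SUB     : [29]
PUSH 48 : [29, 48]
PUSH 12 : [29, 48, 12]
DUP     : [29, 48, 12, 12]
DUP     : [29, 48, 12, 12, 12]
SWAP    : [29, 48, 12, 12, 12]
STORE 0 : [29, 48, 12, 12]
NEG     : [29, 48, 12, -12]
SWAP    : [29, 48, -12, 12]
SWAP    : [29, 48, 12, -12]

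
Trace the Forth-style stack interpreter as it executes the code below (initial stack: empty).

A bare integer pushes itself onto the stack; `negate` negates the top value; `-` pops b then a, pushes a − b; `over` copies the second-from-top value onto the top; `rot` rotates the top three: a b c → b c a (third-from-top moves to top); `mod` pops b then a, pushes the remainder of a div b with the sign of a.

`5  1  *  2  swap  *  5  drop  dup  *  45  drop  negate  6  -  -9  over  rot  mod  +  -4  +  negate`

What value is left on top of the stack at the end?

13

5      → [5]
1      → [5, 1]
*      → [5]
2      → [5, 2]
swap   → [2, 5]
*      → [10]
5      → [10, 5]
drop   → [10]
dup    → [10, 10]
*      → [100]
45     → [100, 45]
drop   → [100]
negate → [-100]
6      → [-100, 6]
-      → [-106]
-9     → [-106, -9]
over   → [-106, -9, -106]
rot    → [-9, -106, -106]
mod    → [-9, 0]
+      → [-9]
-4     → [-9, -4]
+      → [-13]
negate → [13]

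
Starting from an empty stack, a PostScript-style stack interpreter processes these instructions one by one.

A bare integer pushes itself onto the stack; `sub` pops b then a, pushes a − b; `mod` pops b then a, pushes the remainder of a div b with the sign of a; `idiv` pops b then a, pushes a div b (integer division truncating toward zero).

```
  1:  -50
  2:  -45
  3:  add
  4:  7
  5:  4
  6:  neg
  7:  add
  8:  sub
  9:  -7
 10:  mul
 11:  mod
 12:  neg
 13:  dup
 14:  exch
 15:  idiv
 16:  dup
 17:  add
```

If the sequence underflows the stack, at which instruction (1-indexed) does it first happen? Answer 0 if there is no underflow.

-50 → [-50]
-45 → [-50, -45]
add → [-95]
7   → [-95, 7]
4   → [-95, 7, 4]
neg → [-95, 7, -4]
add → [-95, 3]
sub → [-98]
-7  → [-98, -7]
mul → [686]
mod  — needs 2 operands, stack has 1 → underflow

11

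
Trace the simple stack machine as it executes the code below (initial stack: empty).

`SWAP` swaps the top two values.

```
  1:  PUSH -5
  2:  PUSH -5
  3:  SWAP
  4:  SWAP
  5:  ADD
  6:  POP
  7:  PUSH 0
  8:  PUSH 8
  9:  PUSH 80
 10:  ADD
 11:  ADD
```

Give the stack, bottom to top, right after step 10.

[0, 88]

PUSH -5 -> -5
PUSH -5 -> -5 -5
SWAP    -> -5 -5
SWAP    -> -5 -5
ADD     -> -10
POP     -> (empty)
PUSH 0  -> 0
PUSH 8  -> 0 8
PUSH 80 -> 0 8 80
ADD     -> 0 88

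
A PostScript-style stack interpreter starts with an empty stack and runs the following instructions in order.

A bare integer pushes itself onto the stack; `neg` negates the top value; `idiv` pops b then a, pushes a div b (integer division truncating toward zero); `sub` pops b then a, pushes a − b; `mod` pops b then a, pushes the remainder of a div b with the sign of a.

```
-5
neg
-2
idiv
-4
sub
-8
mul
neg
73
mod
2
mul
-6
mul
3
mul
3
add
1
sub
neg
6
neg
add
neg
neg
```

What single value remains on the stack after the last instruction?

568

-5   : -5
neg  : 5
-2   : 5 -2
idiv : -2
-4   : -2 -4
sub  : 2
-8   : 2 -8
mul  : -16
neg  : 16
73   : 16 73
mod  : 16
2    : 16 2
mul  : 32
-6   : 32 -6
mul  : -192
3    : -192 3
mul  : -576
3    : -576 3
add  : -573
1    : -573 1
sub  : -574
neg  : 574
6    : 574 6
neg  : 574 -6
add  : 568
neg  : -568
neg  : 568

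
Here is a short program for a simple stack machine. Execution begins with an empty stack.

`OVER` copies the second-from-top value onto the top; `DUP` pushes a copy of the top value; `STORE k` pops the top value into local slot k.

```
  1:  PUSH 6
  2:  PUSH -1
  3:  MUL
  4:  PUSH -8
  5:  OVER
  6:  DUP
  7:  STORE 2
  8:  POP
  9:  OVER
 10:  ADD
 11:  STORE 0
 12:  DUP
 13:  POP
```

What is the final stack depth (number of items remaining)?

PUSH 6   [6]
PUSH -1  [6, -1]
MUL      [-6]
PUSH -8  [-6, -8]
OVER     [-6, -8, -6]
DUP      [-6, -8, -6, -6]
STORE 2  [-6, -8, -6]
POP      [-6, -8]
OVER     [-6, -8, -6]
ADD      [-6, -14]
STORE 0  [-6]
DUP      [-6, -6]
POP      [-6]

1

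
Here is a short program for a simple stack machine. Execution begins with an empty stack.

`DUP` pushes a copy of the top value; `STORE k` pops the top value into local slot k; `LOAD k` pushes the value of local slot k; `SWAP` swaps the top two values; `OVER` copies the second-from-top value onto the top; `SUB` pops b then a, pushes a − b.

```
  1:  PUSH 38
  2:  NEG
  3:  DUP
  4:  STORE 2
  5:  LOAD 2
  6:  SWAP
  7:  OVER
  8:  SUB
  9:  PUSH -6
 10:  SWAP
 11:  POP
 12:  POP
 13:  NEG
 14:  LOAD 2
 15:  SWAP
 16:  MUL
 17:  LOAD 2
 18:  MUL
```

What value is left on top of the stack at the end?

54872

PUSH 38 -> [38]
NEG     -> [-38]
DUP     -> [-38, -38]
STORE 2 -> [-38]
LOAD 2  -> [-38, -38]
SWAP    -> [-38, -38]
OVER    -> [-38, -38, -38]
SUB     -> [-38, 0]
PUSH -6 -> [-38, 0, -6]
SWAP    -> [-38, -6, 0]
POP     -> [-38, -6]
POP     -> [-38]
NEG     -> [38]
LOAD 2  -> [38, -38]
SWAP    -> [-38, 38]
MUL     -> [-1444]
LOAD 2  -> [-1444, -38]
MUL     -> [54872]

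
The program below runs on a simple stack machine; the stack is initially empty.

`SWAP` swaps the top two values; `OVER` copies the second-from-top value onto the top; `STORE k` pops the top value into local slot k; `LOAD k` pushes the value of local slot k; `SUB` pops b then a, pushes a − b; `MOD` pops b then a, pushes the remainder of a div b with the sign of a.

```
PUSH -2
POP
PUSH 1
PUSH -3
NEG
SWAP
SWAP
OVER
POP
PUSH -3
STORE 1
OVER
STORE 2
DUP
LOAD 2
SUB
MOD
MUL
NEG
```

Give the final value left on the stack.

-1

PUSH -2  -2
POP      (empty)
PUSH 1   1
PUSH -3  1 -3
NEG      1 3
SWAP     3 1
SWAP     1 3
OVER     1 3 1
POP      1 3
PUSH -3  1 3 -3
STORE 1  1 3
OVER     1 3 1
STORE 2  1 3
DUP      1 3 3
LOAD 2   1 3 3 1
SUB      1 3 2
MOD      1 1
MUL      1
NEG      -1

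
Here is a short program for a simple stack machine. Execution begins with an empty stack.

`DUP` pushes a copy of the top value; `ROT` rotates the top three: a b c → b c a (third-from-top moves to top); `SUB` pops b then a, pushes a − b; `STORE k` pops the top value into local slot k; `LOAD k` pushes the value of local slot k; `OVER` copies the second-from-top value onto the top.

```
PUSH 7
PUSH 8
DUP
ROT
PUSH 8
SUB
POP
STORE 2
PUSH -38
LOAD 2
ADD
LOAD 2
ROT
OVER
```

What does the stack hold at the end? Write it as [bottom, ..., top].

[-30, 8, 8, 8]

PUSH 7    7
PUSH 8    7 8
DUP       7 8 8
ROT       8 8 7
PUSH 8    8 8 7 8
SUB       8 8 -1
POP       8 8
STORE 2   8
PUSH -38  8 -38
LOAD 2    8 -38 8
ADD       8 -30
LOAD 2    8 -30 8
ROT       -30 8 8
OVER      -30 8 8 8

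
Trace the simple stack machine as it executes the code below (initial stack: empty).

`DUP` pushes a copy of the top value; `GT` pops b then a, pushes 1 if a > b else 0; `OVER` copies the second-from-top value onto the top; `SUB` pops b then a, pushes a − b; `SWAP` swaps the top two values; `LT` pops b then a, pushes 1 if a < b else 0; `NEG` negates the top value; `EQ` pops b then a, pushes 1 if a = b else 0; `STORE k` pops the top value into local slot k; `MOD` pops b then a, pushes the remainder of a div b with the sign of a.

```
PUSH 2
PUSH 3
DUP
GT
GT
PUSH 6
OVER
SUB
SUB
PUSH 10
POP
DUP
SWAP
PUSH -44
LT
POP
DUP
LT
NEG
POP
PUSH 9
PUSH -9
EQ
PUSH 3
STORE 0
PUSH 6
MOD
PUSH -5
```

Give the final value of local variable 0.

3

PUSH 2   → [2]
PUSH 3   → [2, 3]
DUP      → [2, 3, 3]
GT       → [2, 0]
GT       → [1]
PUSH 6   → [1, 6]
OVER     → [1, 6, 1]
SUB      → [1, 5]
SUB      → [-4]
PUSH 10  → [-4, 10]
POP      → [-4]
DUP      → [-4, -4]
SWAP     → [-4, -4]
PUSH -44 → [-4, -4, -44]
LT       → [-4, 0]
POP      → [-4]
DUP      → [-4, -4]
LT       → [0]
NEG      → [0]
POP      → []
PUSH 9   → [9]
PUSH -9  → [9, -9]
EQ       → [0]
PUSH 3   → [0, 3]
STORE 0  → [0]
PUSH 6   → [0, 6]
MOD      → [0]
PUSH -5  → [0, -5]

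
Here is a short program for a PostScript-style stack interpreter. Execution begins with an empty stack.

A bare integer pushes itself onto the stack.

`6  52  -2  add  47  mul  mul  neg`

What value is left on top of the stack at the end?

-14100

6   → [6]
52  → [6, 52]
-2  → [6, 52, -2]
add → [6, 50]
47  → [6, 50, 47]
mul → [6, 2350]
mul → [14100]
neg → [-14100]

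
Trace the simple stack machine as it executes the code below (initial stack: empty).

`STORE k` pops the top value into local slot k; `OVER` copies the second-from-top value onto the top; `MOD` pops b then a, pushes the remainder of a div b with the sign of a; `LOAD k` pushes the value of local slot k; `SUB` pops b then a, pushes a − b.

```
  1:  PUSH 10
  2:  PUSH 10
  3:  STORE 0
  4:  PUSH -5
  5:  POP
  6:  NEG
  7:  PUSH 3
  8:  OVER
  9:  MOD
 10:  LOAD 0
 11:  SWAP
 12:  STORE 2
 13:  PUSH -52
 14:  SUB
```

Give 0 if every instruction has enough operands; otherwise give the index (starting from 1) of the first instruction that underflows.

0

PUSH 10   [10]
PUSH 10   [10, 10]
STORE 0   [10]
PUSH -5   [10, -5]
POP       [10]
NEG       [-10]
PUSH 3    [-10, 3]
OVER      [-10, 3, -10]
MOD       [-10, 3]
LOAD 0    [-10, 3, 10]
SWAP      [-10, 10, 3]
STORE 2   [-10, 10]
PUSH -52  [-10, 10, -52]
SUB       [-10, 62]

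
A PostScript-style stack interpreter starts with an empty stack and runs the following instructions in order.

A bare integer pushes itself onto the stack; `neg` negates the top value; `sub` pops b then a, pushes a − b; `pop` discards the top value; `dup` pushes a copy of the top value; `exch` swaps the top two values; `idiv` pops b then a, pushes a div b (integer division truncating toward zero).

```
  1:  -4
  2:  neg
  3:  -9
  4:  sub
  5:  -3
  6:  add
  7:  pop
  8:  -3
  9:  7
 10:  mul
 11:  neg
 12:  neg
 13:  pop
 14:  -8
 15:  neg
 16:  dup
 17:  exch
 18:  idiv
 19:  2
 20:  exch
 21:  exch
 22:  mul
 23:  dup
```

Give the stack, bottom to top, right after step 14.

-4  → [-4]
neg → [4]
-9  → [4, -9]
sub → [13]
-3  → [13, -3]
add → [10]
pop → []
-3  → [-3]
7   → [-3, 7]
mul → [-21]
neg → [21]
neg → [-21]
pop → []
-8  → [-8]

[-8]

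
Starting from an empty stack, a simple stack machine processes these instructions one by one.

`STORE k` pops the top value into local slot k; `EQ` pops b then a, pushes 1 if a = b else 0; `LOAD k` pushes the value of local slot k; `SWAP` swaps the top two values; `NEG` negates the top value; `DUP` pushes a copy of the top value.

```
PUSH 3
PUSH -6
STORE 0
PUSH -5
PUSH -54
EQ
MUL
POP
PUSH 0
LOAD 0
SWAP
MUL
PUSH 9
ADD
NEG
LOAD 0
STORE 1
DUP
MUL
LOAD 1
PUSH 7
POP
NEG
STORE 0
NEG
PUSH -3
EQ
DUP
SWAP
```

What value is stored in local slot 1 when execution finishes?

PUSH 3    3
PUSH -6   3 -6
STORE 0   3
PUSH -5   3 -5
PUSH -54  3 -5 -54
EQ        3 0
MUL       0
POP       (empty)
PUSH 0    0
LOAD 0    0 -6
SWAP      -6 0
MUL       0
PUSH 9    0 9
ADD       9
NEG       -9
LOAD 0    -9 -6
STORE 1   -9
DUP       -9 -9
MUL       81
LOAD 1    81 -6
PUSH 7    81 -6 7
POP       81 -6
NEG       81 6
STORE 0   81
NEG       -81
PUSH -3   -81 -3
EQ        0
DUP       0 0
SWAP      0 0

-6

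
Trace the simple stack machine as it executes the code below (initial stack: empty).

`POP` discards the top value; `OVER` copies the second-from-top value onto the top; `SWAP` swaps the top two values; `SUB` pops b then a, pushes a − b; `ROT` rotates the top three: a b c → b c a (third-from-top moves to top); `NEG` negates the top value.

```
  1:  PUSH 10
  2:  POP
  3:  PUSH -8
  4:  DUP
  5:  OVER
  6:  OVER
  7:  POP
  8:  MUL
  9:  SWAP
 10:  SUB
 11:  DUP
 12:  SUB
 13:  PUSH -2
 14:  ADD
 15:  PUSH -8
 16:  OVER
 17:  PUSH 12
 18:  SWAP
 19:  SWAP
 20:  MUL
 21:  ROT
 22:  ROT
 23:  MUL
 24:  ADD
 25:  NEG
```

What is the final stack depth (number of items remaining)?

1

PUSH 10  10
POP      (empty)
PUSH -8  -8
DUP      -8 -8
OVER     -8 -8 -8
OVER     -8 -8 -8 -8
POP      -8 -8 -8
MUL      -8 64
SWAP     64 -8
SUB      72
DUP      72 72
SUB      0
PUSH -2  0 -2
ADD      -2
PUSH -8  -2 -8
OVER     -2 -8 -2
PUSH 12  -2 -8 -2 12
SWAP     -2 -8 12 -2
SWAP     -2 -8 -2 12
MUL      -2 -8 -24
ROT      -8 -24 -2
ROT      -24 -2 -8
MUL      -24 16
ADD      -8
NEG      8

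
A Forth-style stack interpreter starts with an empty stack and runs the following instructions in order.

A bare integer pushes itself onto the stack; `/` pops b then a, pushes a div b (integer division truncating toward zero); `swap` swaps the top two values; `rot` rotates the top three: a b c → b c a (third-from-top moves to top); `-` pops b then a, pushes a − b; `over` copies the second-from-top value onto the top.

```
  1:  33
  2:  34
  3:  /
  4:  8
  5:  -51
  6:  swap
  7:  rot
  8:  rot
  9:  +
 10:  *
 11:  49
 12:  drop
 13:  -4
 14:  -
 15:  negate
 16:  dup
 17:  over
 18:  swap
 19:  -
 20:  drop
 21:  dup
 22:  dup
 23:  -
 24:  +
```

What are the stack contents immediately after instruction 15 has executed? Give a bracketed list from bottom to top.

33     : 33
34     : 33 34
/      : 0
8      : 0 8
-51    : 0 8 -51
swap   : 0 -51 8
rot    : -51 8 0
rot    : 8 0 -51
+      : 8 -51
*      : -408
49     : -408 49
drop   : -408
-4     : -408 -4
-      : -404
negate : 404

[404]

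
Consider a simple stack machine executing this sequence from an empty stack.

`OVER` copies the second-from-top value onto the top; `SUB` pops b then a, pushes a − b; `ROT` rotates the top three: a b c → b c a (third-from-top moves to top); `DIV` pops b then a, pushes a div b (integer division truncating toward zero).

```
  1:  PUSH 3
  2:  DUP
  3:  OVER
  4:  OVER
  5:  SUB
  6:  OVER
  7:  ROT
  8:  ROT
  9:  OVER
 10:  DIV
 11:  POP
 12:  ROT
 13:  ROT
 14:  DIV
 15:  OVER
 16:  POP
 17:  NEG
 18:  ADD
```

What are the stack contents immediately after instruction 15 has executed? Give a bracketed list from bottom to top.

[3, 1, 3]

PUSH 3  [3]
DUP     [3, 3]
OVER    [3, 3, 3]
OVER    [3, 3, 3, 3]
SUB     [3, 3, 0]
OVER    [3, 3, 0, 3]
ROT     [3, 0, 3, 3]
ROT     [3, 3, 3, 0]
OVER    [3, 3, 3, 0, 3]
DIV     [3, 3, 3, 0]
POP     [3, 3, 3]
ROT     [3, 3, 3]
ROT     [3, 3, 3]
DIV     [3, 1]
OVER    [3, 1, 3]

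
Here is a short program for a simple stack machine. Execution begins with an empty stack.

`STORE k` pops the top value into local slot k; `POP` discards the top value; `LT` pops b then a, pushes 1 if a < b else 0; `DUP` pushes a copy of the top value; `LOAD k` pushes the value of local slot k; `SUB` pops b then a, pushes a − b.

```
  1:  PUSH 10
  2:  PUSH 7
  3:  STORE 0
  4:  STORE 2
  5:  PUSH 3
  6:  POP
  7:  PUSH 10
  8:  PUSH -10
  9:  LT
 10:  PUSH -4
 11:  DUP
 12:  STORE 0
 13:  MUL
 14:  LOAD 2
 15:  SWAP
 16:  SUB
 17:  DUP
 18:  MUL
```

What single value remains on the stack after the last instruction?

PUSH 10  -> 10
PUSH 7   -> 10 7
STORE 0  -> 10
STORE 2  -> (empty)
PUSH 3   -> 3
POP      -> (empty)
PUSH 10  -> 10
PUSH -10 -> 10 -10
LT       -> 0
PUSH -4  -> 0 -4
DUP      -> 0 -4 -4
STORE 0  -> 0 -4
MUL      -> 0
LOAD 2   -> 0 10
SWAP     -> 10 0
SUB      -> 10
DUP      -> 10 10
MUL      -> 100

100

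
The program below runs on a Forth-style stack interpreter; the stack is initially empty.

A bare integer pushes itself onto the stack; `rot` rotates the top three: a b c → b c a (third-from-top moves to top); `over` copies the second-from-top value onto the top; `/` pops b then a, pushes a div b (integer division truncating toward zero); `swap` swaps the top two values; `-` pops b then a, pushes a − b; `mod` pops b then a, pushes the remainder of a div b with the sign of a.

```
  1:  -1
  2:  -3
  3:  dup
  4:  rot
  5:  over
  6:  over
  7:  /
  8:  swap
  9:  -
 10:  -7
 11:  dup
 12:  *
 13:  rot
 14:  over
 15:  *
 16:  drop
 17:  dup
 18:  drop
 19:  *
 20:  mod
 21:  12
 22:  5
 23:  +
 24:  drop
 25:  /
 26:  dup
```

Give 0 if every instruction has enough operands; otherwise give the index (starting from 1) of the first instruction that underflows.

-1   → [-1]
-3   → [-1, -3]
dup  → [-1, -3, -3]
rot  → [-3, -3, -1]
over → [-3, -3, -1, -3]
over → [-3, -3, -1, -3, -1]
/    → [-3, -3, -1, 3]
swap → [-3, -3, 3, -1]
-    → [-3, -3, 4]
-7   → [-3, -3, 4, -7]
dup  → [-3, -3, 4, -7, -7]
*    → [-3, -3, 4, 49]
rot  → [-3, 4, 49, -3]
over → [-3, 4, 49, -3, 49]
*    → [-3, 4, 49, -147]
drop → [-3, 4, 49]
dup  → [-3, 4, 49, 49]
drop → [-3, 4, 49]
*    → [-3, 196]
mod  → [-3]
12   → [-3, 12]
5    → [-3, 12, 5]
+    → [-3, 17]
drop → [-3]
/  — needs 2 operands, stack has 1 → underflow

25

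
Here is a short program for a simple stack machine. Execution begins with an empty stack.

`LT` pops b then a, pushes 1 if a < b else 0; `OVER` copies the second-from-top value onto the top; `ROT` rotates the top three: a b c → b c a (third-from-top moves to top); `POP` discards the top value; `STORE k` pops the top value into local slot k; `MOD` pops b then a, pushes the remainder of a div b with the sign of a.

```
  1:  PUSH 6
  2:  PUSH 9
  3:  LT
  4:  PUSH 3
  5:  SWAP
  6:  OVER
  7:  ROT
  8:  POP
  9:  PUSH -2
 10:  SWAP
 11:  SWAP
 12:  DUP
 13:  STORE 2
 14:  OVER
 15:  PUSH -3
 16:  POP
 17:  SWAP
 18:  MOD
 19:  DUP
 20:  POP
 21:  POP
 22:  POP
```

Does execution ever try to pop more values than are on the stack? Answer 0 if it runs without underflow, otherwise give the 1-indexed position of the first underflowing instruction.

PUSH 6  : [6]
PUSH 9  : [6, 9]
LT      : [1]
PUSH 3  : [1, 3]
SWAP    : [3, 1]
OVER    : [3, 1, 3]
ROT     : [1, 3, 3]
POP     : [1, 3]
PUSH -2 : [1, 3, -2]
SWAP    : [1, -2, 3]
SWAP    : [1, 3, -2]
DUP     : [1, 3, -2, -2]
STORE 2 : [1, 3, -2]
OVER    : [1, 3, -2, 3]
PUSH -3 : [1, 3, -2, 3, -3]
POP     : [1, 3, -2, 3]
SWAP    : [1, 3, 3, -2]
MOD     : [1, 3, 1]
DUP     : [1, 3, 1, 1]
POP     : [1, 3, 1]
POP     : [1, 3]
POP     : [1]

0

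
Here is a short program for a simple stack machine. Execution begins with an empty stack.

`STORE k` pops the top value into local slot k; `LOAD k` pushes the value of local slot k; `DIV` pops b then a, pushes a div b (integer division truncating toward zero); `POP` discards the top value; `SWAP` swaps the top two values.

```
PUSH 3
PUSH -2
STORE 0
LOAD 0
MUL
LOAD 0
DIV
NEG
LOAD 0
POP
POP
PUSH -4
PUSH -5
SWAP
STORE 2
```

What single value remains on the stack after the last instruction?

PUSH 3  -> [3]
PUSH -2 -> [3, -2]
STORE 0 -> [3]
LOAD 0  -> [3, -2]
MUL     -> [-6]
LOAD 0  -> [-6, -2]
DIV     -> [3]
NEG     -> [-3]
LOAD 0  -> [-3, -2]
POP     -> [-3]
POP     -> []
PUSH -4 -> [-4]
PUSH -5 -> [-4, -5]
SWAP    -> [-5, -4]
STORE 2 -> [-5]

-5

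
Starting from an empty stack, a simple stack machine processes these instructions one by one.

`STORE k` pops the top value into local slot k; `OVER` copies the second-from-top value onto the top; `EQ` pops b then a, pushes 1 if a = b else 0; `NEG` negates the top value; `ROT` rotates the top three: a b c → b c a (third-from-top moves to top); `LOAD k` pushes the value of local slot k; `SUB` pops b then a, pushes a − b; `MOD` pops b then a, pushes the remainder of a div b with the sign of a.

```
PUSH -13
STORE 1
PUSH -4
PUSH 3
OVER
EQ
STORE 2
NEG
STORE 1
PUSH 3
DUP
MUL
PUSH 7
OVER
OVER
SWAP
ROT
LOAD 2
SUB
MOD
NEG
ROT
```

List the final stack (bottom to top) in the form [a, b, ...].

[7, -2, 9]

PUSH -13 → [-13]
STORE 1  → []
PUSH -4  → [-4]
PUSH 3   → [-4, 3]
OVER     → [-4, 3, -4]
EQ       → [-4, 0]
STORE 2  → [-4]
NEG      → [4]
STORE 1  → []
PUSH 3   → [3]
DUP      → [3, 3]
MUL      → [9]
PUSH 7   → [9, 7]
OVER     → [9, 7, 9]
OVER     → [9, 7, 9, 7]
SWAP     → [9, 7, 7, 9]
ROT      → [9, 7, 9, 7]
LOAD 2   → [9, 7, 9, 7, 0]
SUB      → [9, 7, 9, 7]
MOD      → [9, 7, 2]
NEG      → [9, 7, -2]
ROT      → [7, -2, 9]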